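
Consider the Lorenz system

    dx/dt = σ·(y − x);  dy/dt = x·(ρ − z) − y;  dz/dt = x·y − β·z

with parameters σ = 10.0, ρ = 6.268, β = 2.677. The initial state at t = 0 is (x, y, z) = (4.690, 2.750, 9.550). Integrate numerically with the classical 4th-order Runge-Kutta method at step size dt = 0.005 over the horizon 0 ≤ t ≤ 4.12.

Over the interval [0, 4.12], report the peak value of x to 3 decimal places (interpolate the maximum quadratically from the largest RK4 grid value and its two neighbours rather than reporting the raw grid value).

max x = 5.033

t=0.000: state=(4.690, 2.750, 9.550)
step 1 (dt=0.005): k1=(-19.400, -18.143, -12.668), k2=(-19.369, -17.791, -12.927), k3=(-19.361, -17.789, -12.921), k4=(-19.321, -17.439, -13.170); state += dt/6·(k1+2k2+2k3+k4)
t=0.005: state=(4.593, 2.661, 9.485)
t=0.010: state=(4.497, 2.576, 9.418)
t=0.015: state=(4.401, 2.494, 9.349)
continuing one RK4 step at a time; state shown every 40 steps (Δt=0.2):
t=0.200: state=(1.919, 1.199, 6.392)
t=0.400: state=(1.307, 1.285, 4.015)
t=0.600: state=(1.562, 1.819, 2.687)
t=0.800: state=(2.326, 2.837, 2.281)
t=1.000: state=(3.581, 4.290, 3.023)
t=1.200: state=(4.824, 5.229, 5.065)
t=1.400: state=(4.830, 4.448, 6.754)
t=1.600: state=(3.785, 3.266, 6.458)
t=1.800: state=(3.073, 2.896, 5.335)
t=2.000: state=(3.026, 3.135, 4.512)
t=2.200: state=(3.416, 3.671, 4.344)
t=2.400: state=(3.930, 4.154, 4.814)
t=2.600: state=(4.189, 4.206, 5.506)
t=2.800: state=(4.021, 3.863, 5.803)
t=3.000: state=(3.689, 3.544, 5.581)
t=3.200: state=(3.508, 3.477, 5.196)
t=3.400: state=(3.552, 3.618, 4.970)
t=3.600: state=(3.724, 3.817, 5.013)
t=3.800: state=(3.872, 3.918, 5.229)
t=4.000: state=(3.892, 3.867, 5.414)
t=4.120: state=(3.844, 3.793, 5.447)
largest grid value and its neighbours: x(1.295)=5.03242, x(1.300)=5.03290, x(1.305)=5.03231
parabola through these three points peaks at t≈1.300 with x≈5.03290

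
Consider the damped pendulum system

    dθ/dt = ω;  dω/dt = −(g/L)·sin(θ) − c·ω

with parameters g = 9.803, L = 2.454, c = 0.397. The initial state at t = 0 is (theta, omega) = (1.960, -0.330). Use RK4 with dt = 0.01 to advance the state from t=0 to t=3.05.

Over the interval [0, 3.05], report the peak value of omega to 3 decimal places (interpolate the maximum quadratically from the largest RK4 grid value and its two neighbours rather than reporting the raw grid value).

t=0.000: state=(1.960, -0.330)
step 1 (dt=0.01): k1=(-0.330, -3.565), k2=(-0.348, -3.560), k3=(-0.348, -3.560), k4=(-0.366, -3.556); state += dt/6·(k1+2k2+2k3+k4)
t=0.010: state=(1.957, -0.366)
t=0.020: state=(1.953, -0.401)
t=0.030: state=(1.948, -0.437)
continuing one RK4 step at a time; state shown every 10 steps (Δt=0.1):
t=0.100: state=(1.909, -0.683)
t=0.200: state=(1.824, -1.030)
t=0.300: state=(1.703, -1.374)
t=0.400: state=(1.549, -1.711)
t=0.500: state=(1.362, -2.033)
t=0.600: state=(1.143, -2.326)
t=0.700: state=(0.898, -2.568)
t=0.800: state=(0.632, -2.739)
t=0.900: state=(0.353, -2.817)
t=1.000: state=(0.072, -2.789)
t=1.100: state=(-0.201, -2.655)
t=1.200: state=(-0.456, -2.425)
t=1.300: state=(-0.683, -2.118)
t=1.400: state=(-0.878, -1.760)
t=1.500: state=(-1.034, -1.371)
t=1.600: state=(-1.151, -0.969)
t=1.700: state=(-1.228, -0.568)
t=1.800: state=(-1.265, -0.174)
t=1.900: state=(-1.263, 0.207)
t=2.000: state=(-1.224, 0.570)
t=2.100: state=(-1.150, 0.911)
t=2.200: state=(-1.043, 1.224)
t=2.300: state=(-0.906, 1.501)
t=2.400: state=(-0.744, 1.730)
t=2.500: state=(-0.562, 1.901)
t=2.600: state=(-0.367, 2.002)
t=2.700: state=(-0.164, 2.027)
t=2.800: state=(0.036, 1.972)
t=2.900: state=(0.228, 1.844)
t=3.000: state=(0.403, 1.650)
t=3.050: state=(0.482, 1.533)
largest grid value and its neighbours: omega(2.670)=2.02767, omega(2.680)=2.02814, omega(2.690)=2.02783
parabola through these three points peaks at t≈2.681 with omega≈2.02815

max omega = 2.028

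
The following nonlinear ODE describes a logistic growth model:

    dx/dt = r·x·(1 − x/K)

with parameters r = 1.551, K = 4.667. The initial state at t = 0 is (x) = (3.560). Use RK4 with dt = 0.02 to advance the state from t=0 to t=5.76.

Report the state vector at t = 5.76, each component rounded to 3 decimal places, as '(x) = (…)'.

t=0.000: state=(3.560)
step 1 (dt=0.02): k1=(1.310), k2=(1.299), k3=(1.299), k4=(1.288); state += dt/6·(k1+2k2+2k3+k4)
t=0.020: state=(3.586)
t=0.040: state=(3.612)
t=0.060: state=(3.637)
continuing one RK4 step at a time; state shown every 10 steps (Δt=0.2):
t=0.200: state=(3.800)
t=0.400: state=(3.998)
t=0.600: state=(4.157)
t=0.800: state=(4.282)
t=1.000: state=(4.378)
t=1.200: state=(4.452)
t=1.400: state=(4.507)
t=1.600: state=(4.549)
t=1.800: state=(4.580)
t=2.000: state=(4.603)
t=2.200: state=(4.620)
t=2.400: state=(4.632)
t=2.600: state=(4.641)
t=2.800: state=(4.648)
t=3.000: state=(4.653)
t=3.200: state=(4.657)
t=3.400: state=(4.660)
t=3.600: state=(4.662)
t=3.800: state=(4.663)
t=4.000: state=(4.664)
t=4.200: state=(4.665)
t=4.400: state=(4.665)
t=4.600: state=(4.666)
t=4.800: state=(4.666)
t=5.000: state=(4.666)
t=5.200: state=(4.667)
t=5.400: state=(4.667)
t=5.600: state=(4.667)
t=5.760: state=(4.667)

(x) = (4.667)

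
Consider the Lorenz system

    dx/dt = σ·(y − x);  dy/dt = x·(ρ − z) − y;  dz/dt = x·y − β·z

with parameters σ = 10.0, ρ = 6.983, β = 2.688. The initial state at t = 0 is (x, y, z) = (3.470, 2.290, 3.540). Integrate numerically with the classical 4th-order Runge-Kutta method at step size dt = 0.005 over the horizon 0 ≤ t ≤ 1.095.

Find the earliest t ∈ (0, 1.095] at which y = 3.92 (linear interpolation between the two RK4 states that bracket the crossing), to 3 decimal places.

t = 0.207

t=0.000: state=(3.470, 2.290, 3.540)
step 1 (dt=0.005): k1=(-11.800, 9.657, -1.569), k2=(-11.264, 9.545, -1.543), k3=(-11.280, 9.550, -1.541), k4=(-10.759, 9.442, -1.515); state += dt/6·(k1+2k2+2k3+k4)
t=0.005: state=(3.414, 2.338, 3.532)
t=0.010: state=(3.362, 2.384, 3.525)
t=0.015: state=(3.316, 2.430, 3.518)
continuing one RK4 step at a time; state shown every 10 steps (Δt=0.05):
t=0.050: state=(3.102, 2.730, 3.477)
t=0.100: state=(3.039, 3.120, 3.458)
t=0.150: state=(3.151, 3.496, 3.502)
t=0.200: state=(3.367, 3.869, 3.623)
t=0.205: state=(3.392, 3.906, 3.640)
next step: t=0.210: state=(3.418, 3.943, 3.658) — y has crossed 3.92
linear interpolation between t=0.205 (3.90629) and t=0.210 (3.94343) → t≈0.207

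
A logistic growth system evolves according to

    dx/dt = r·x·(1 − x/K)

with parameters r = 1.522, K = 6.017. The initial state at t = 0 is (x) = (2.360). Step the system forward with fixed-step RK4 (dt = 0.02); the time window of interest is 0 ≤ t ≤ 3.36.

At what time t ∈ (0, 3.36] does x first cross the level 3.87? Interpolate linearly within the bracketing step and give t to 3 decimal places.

t = 0.675

t=0.000: state=(2.360)
step 1 (dt=0.02): k1=(2.183), k2=(2.190), k3=(2.190), k4=(2.197); state += dt/6·(k1+2k2+2k3+k4)
t=0.020: state=(2.404)
t=0.040: state=(2.448)
t=0.060: state=(2.492)
continuing one RK4 step at a time; state shown every 10 steps (Δt=0.2):
t=0.200: state=(2.808)
t=0.400: state=(3.265)
t=0.600: state=(3.710)
t=0.660: state=(3.839)
next step: t=0.680: state=(3.881) — x has crossed 3.87
linear interpolation between t=0.660 (3.83863) and t=0.680 (3.88075) → t≈0.675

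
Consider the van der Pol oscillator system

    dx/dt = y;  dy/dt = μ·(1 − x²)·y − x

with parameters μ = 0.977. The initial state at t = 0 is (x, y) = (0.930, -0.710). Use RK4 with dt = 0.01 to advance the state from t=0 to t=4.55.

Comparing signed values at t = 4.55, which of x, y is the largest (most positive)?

largest component: y

t=0.000: state=(0.930, -0.710)
step 1 (dt=0.01): k1=(-0.710, -1.024), k2=(-0.715, -1.025), k3=(-0.715, -1.025), k4=(-0.720, -1.027); state += dt/6·(k1+2k2+2k3+k4)
t=0.010: state=(0.923, -0.720)
t=0.020: state=(0.916, -0.731)
t=0.030: state=(0.908, -0.741)
continuing one RK4 step at a time; state shown every 20 steps (Δt=0.2):
t=0.200: state=(0.767, -0.925)
t=0.400: state=(0.558, -1.172)
t=0.600: state=(0.295, -1.467)
t=0.800: state=(-0.032, -1.805)
t=1.000: state=(-0.426, -2.120)
t=1.200: state=(-0.867, -2.235)
t=1.400: state=(-1.292, -1.943)
t=1.600: state=(-1.619, -1.290)
t=1.800: state=(-1.806, -0.593)
t=2.000: state=(-1.869, -0.076)
t=2.200: state=(-1.849, 0.249)
t=2.400: state=(-1.777, 0.452)
t=2.600: state=(-1.672, 0.594)
t=2.800: state=(-1.541, 0.714)
t=3.000: state=(-1.387, 0.834)
t=3.200: state=(-1.206, 0.973)
t=3.400: state=(-0.995, 1.149)
t=3.600: state=(-0.743, 1.383)
t=3.800: state=(-0.437, 1.695)
t=4.000: state=(-0.059, 2.087)
t=4.200: state=(0.399, 2.482)
t=4.400: state=(0.917, 2.626)
t=4.550: state=(1.296, 2.372)
compare at T: x=1.296, y=2.372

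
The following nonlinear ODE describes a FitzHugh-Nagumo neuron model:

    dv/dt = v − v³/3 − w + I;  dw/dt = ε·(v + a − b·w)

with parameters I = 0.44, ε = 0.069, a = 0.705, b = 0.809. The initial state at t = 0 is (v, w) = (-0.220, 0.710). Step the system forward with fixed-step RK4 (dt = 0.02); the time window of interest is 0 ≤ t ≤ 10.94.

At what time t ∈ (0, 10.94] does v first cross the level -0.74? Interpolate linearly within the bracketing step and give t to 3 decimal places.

t=0.000: state=(-0.220, 0.710)
step 1 (dt=0.02): k1=(-0.486, -0.006), k2=(-0.491, -0.007), k3=(-0.491, -0.007), k4=(-0.496, -0.007); state += dt/6·(k1+2k2+2k3+k4)
t=0.020: state=(-0.230, 0.710)
t=0.040: state=(-0.240, 0.710)
t=0.060: state=(-0.250, 0.710)
continuing one RK4 step at a time; state shown every 25 steps (Δt=0.5):
t=0.500: state=(-0.525, 0.702)
t=0.760: state=(-0.733, 0.693)
next step: t=0.780: state=(-0.750, 0.693) — v has crossed -0.74
linear interpolation between t=0.760 (-0.73320) and t=0.780 (-0.75037) → t≈0.768

t = 0.768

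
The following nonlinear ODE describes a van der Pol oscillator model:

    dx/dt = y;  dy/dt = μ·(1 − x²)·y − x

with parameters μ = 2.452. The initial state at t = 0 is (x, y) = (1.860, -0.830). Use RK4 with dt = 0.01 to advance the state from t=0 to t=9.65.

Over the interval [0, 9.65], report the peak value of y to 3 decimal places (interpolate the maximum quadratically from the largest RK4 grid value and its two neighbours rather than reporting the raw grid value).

t=0.000: state=(1.860, -0.830)
step 1 (dt=0.01): k1=(-0.830, 3.146), k2=(-0.814, 3.024), k3=(-0.815, 3.028), k4=(-0.800, 2.912); state += dt/6·(k1+2k2+2k3+k4)
t=0.010: state=(1.852, -0.800)
t=0.020: state=(1.844, -0.772)
t=0.030: state=(1.836, -0.746)
continuing one RK4 step at a time; state shown every 50 steps (Δt=0.5):
t=0.500: state=(1.601, -0.420)
t=1.000: state=(1.378, -0.496)
t=1.500: state=(1.080, -0.737)
t=2.000: state=(0.553, -1.562)
t=2.500: state=(-0.891, -4.367)
t=3.000: state=(-2.018, -0.160)
t=3.500: state=(-1.938, 0.268)
t=4.000: state=(-1.792, 0.314)
t=4.500: state=(-1.622, 0.370)
t=5.000: state=(-1.416, 0.467)
t=5.500: state=(-1.138, 0.676)
t=6.000: state=(-0.673, 1.327)
t=6.500: state=(0.538, 4.010)
t=7.000: state=(1.990, 0.529)
t=7.500: state=(1.960, -0.255)
t=8.000: state=(1.818, -0.306)
t=8.500: state=(1.653, -0.359)
t=9.000: state=(1.454, -0.446)
t=9.500: state=(1.192, -0.626)
t=9.650: state=(1.091, -0.723)
largest grid value and its neighbours: y(6.590)=4.37188, y(6.600)=4.37471, y(6.610)=4.36807
parabola through these three points peaks at t≈6.598 with y≈4.37490

max y = 4.375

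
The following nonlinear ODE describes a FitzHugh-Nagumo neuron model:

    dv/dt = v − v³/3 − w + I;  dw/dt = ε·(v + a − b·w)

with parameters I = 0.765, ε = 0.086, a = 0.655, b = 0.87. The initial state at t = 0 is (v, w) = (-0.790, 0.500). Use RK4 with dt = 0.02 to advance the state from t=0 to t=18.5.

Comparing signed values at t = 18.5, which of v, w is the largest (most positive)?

t=0.000: state=(-0.790, 0.500)
step 1 (dt=0.02): k1=(-0.361, -0.049), k2=(-0.362, -0.049), k3=(-0.362, -0.049), k4=(-0.362, -0.050); state += dt/6·(k1+2k2+2k3+k4)
t=0.020: state=(-0.797, 0.499)
t=0.040: state=(-0.804, 0.498)
t=0.060: state=(-0.812, 0.497)
continuing one RK4 step at a time; state shown every 50 steps (Δt=1):
t=1.000: state=(-1.151, 0.437)
t=2.000: state=(-1.363, 0.354)
t=3.000: state=(-1.401, 0.268)
t=4.000: state=(-1.362, 0.188)
t=5.000: state=(-1.295, 0.118)
t=6.000: state=(-1.214, 0.060)
t=7.000: state=(-1.120, 0.013)
t=8.000: state=(-1.011, -0.022)
t=9.000: state=(-0.875, -0.044)
t=10.000: state=(-0.682, -0.052)
t=11.000: state=(-0.348, -0.038)
t=12.000: state=(0.406, 0.018)
t=13.000: state=(1.619, 0.157)
t=14.000: state=(1.908, 0.352)
t=15.000: state=(1.863, 0.537)
t=16.000: state=(1.794, 0.705)
t=17.000: state=(1.723, 0.854)
t=18.000: state=(1.652, 0.986)
t=18.500: state=(1.616, 1.047)
compare at T: v=1.616, w=1.047

largest component: v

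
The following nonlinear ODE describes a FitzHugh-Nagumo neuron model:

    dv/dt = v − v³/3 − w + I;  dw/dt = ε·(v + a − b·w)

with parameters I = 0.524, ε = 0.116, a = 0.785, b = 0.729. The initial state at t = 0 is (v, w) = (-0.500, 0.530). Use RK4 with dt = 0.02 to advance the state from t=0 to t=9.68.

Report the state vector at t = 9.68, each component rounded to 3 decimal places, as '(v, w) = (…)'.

(v, w) = (-1.151, -0.193)

t=0.000: state=(-0.500, 0.530)
step 1 (dt=0.02): k1=(-0.464, -0.012), k2=(-0.468, -0.012), k3=(-0.468, -0.012), k4=(-0.471, -0.013); state += dt/6·(k1+2k2+2k3+k4)
t=0.020: state=(-0.509, 0.530)
t=0.040: state=(-0.519, 0.529)
t=0.060: state=(-0.528, 0.529)
continuing one RK4 step at a time; state shown every 25 steps (Δt=0.5):
t=0.500: state=(-0.772, 0.517)
t=1.000: state=(-1.088, 0.487)
t=1.500: state=(-1.360, 0.442)
t=2.000: state=(-1.520, 0.386)
t=2.500: state=(-1.584, 0.326)
t=3.000: state=(-1.594, 0.266)
t=3.500: state=(-1.578, 0.210)
t=4.000: state=(-1.551, 0.157)
t=4.500: state=(-1.519, 0.108)
t=5.000: state=(-1.486, 0.062)
t=5.500: state=(-1.451, 0.021)
t=6.000: state=(-1.416, -0.017)
t=6.500: state=(-1.380, -0.051)
t=7.000: state=(-1.345, -0.081)
t=7.500: state=(-1.309, -0.109)
t=8.000: state=(-1.273, -0.133)
t=8.500: state=(-1.237, -0.154)
t=9.000: state=(-1.201, -0.172)
t=9.500: state=(-1.164, -0.188)
t=9.680: state=(-1.151, -0.193)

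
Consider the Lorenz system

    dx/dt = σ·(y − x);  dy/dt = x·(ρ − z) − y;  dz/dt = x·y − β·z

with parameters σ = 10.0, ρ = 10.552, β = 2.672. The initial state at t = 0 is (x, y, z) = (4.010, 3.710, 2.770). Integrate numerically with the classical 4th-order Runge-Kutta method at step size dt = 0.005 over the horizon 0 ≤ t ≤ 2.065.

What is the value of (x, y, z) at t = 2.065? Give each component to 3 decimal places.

t=0.000: state=(4.010, 3.710, 2.770)
step 1 (dt=0.005): k1=(-3.000, 27.496, 7.476), k2=(-2.238, 27.294, 7.673), k3=(-2.262, 27.307, 7.677), k4=(-1.522, 27.118, 7.877); state += dt/6·(k1+2k2+2k3+k4)
t=0.005: state=(3.999, 3.847, 2.808)
t=0.010: state=(3.995, 3.981, 2.849)
t=0.015: state=(3.997, 4.114, 2.891)
continuing one RK4 step at a time; state shown every 20 steps (Δt=0.1):
t=0.100: state=(4.776, 6.278, 4.032)
t=0.200: state=(6.575, 8.461, 6.852)
t=0.300: state=(8.023, 8.745, 11.019)
t=0.400: state=(7.672, 6.289, 13.806)
t=0.500: state=(5.736, 3.573, 13.423)
t=0.600: state=(3.842, 2.343, 11.450)
t=0.700: state=(2.791, 2.156, 9.385)
t=0.800: state=(2.481, 2.454, 7.700)
t=0.900: state=(2.674, 3.070, 6.510)
t=1.000: state=(3.253, 4.012, 5.901)
t=1.100: state=(4.181, 5.266, 6.039)
t=1.200: state=(5.363, 6.588, 7.143)
t=1.300: state=(6.461, 7.322, 9.169)
t=1.400: state=(6.880, 6.790, 11.263)
t=1.500: state=(6.302, 5.323, 12.163)
t=1.600: state=(5.174, 4.027, 11.631)
t=1.700: state=(4.192, 3.424, 10.393)
t=1.800: state=(3.673, 3.399, 9.104)
t=1.900: state=(3.616, 3.759, 8.097)
t=2.000: state=(3.928, 4.395, 7.540)
t=2.065: state=(4.285, 4.909, 7.479)

(x, y, z) = (4.285, 4.909, 7.479)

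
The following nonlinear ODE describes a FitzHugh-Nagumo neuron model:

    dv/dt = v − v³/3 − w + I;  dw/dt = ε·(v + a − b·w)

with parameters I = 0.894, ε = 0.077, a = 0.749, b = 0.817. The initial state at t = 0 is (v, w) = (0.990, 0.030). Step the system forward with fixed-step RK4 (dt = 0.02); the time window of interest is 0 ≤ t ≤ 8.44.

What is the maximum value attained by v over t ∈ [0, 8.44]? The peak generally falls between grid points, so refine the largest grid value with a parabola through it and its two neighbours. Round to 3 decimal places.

t=0.000: state=(0.990, 0.030)
step 1 (dt=0.02): k1=(1.531, 0.132), k2=(1.529, 0.133), k3=(1.529, 0.133), k4=(1.528, 0.134); state += dt/6·(k1+2k2+2k3+k4)
t=0.020: state=(1.021, 0.033)
t=0.040: state=(1.051, 0.035)
t=0.060: state=(1.081, 0.038)
continuing one RK4 step at a time; state shown every 25 steps (Δt=0.5):
t=0.500: state=(1.646, 0.108)
t=1.000: state=(1.923, 0.202)
t=1.500: state=(1.973, 0.299)
t=2.000: state=(1.960, 0.392)
t=2.500: state=(1.932, 0.482)
t=3.000: state=(1.901, 0.568)
t=3.500: state=(1.869, 0.651)
t=4.000: state=(1.837, 0.729)
t=4.500: state=(1.805, 0.804)
t=5.000: state=(1.772, 0.875)
t=5.500: state=(1.740, 0.943)
t=6.000: state=(1.707, 1.008)
t=6.500: state=(1.675, 1.069)
t=7.000: state=(1.642, 1.127)
t=7.500: state=(1.608, 1.182)
t=8.000: state=(1.575, 1.234)
t=8.440: state=(1.545, 1.278)
largest grid value and its neighbours: v(1.520)=1.97305, v(1.540)=1.97310, v(1.560)=1.97307
parabola through these three points peaks at t≈1.542 with v≈1.97310

max v = 1.973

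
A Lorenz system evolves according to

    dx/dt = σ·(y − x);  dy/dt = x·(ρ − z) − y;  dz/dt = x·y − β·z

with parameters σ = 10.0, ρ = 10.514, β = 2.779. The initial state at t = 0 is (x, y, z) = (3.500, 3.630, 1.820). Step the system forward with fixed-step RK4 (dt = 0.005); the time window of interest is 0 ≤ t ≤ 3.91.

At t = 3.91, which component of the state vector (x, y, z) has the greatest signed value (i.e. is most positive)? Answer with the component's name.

t=0.000: state=(3.500, 3.630, 1.820)
step 1 (dt=0.005): k1=(1.300, 26.799, 7.647), k2=(1.937, 26.693, 7.841), k3=(1.919, 26.706, 7.844), k4=(2.539, 26.611, 8.042); state += dt/6·(k1+2k2+2k3+k4)
t=0.005: state=(3.510, 3.764, 1.859)
t=0.010: state=(3.525, 3.896, 1.900)
t=0.015: state=(3.547, 4.028, 1.944)
continuing one RK4 step at a time; state shown every 40 steps (Δt=0.2):
t=0.200: state=(6.633, 8.846, 6.163)
t=0.400: state=(8.089, 6.522, 14.277)
t=0.600: state=(3.715, 2.057, 11.479)
t=0.800: state=(2.254, 2.230, 7.391)
t=1.000: state=(3.053, 3.840, 5.433)
t=1.200: state=(5.318, 6.689, 6.639)
t=1.400: state=(7.157, 7.149, 11.284)
t=1.600: state=(5.305, 4.010, 11.803)
t=1.800: state=(3.625, 3.325, 8.996)
t=2.000: state=(3.906, 4.415, 7.304)
t=2.200: state=(5.345, 6.144, 8.051)
t=2.400: state=(6.292, 6.252, 10.556)
t=2.600: state=(5.307, 4.600, 10.886)
t=2.800: state=(4.311, 4.111, 9.263)
t=3.000: state=(4.501, 4.843, 8.265)
t=3.200: state=(5.378, 5.808, 8.872)
t=3.400: state=(5.780, 5.690, 10.205)
t=3.600: state=(5.188, 4.806, 10.250)
t=3.800: state=(4.666, 4.576, 9.308)
t=3.910: state=(4.681, 4.790, 8.919)
compare at T: x=4.681, y=4.790, z=8.919

largest component: z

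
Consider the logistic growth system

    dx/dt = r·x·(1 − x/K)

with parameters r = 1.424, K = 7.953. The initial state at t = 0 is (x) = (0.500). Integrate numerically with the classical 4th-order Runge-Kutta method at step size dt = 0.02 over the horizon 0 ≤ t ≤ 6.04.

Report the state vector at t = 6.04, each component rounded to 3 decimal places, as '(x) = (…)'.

(x) = (7.931)

t=0.000: state=(0.500)
step 1 (dt=0.02): k1=(0.667), k2=(0.676), k3=(0.676), k4=(0.684); state += dt/6·(k1+2k2+2k3+k4)
t=0.020: state=(0.514)
t=0.040: state=(0.527)
t=0.060: state=(0.542)
continuing one RK4 step at a time; state shown every 10 steps (Δt=0.2):
t=0.200: state=(0.651)
t=0.400: state=(0.843)
t=0.600: state=(1.083)
t=0.800: state=(1.378)
t=1.000: state=(1.733)
t=1.200: state=(2.150)
t=1.400: state=(2.625)
t=1.600: state=(3.147)
t=1.800: state=(3.701)
t=2.000: state=(4.267)
t=2.200: state=(4.820)
t=2.400: state=(5.342)
t=2.600: state=(5.815)
t=2.800: state=(6.230)
t=3.000: state=(6.584)
t=3.200: state=(6.877)
t=3.400: state=(7.116)
t=3.600: state=(7.306)
t=3.800: state=(7.457)
t=4.000: state=(7.574)
t=4.200: state=(7.664)
t=4.400: state=(7.734)
t=4.600: state=(7.787)
t=4.800: state=(7.828)
t=5.000: state=(7.858)
t=5.200: state=(7.882)
t=5.400: state=(7.899)
t=5.600: state=(7.912)
t=5.800: state=(7.922)
t=6.000: state=(7.930)
t=6.040: state=(7.931)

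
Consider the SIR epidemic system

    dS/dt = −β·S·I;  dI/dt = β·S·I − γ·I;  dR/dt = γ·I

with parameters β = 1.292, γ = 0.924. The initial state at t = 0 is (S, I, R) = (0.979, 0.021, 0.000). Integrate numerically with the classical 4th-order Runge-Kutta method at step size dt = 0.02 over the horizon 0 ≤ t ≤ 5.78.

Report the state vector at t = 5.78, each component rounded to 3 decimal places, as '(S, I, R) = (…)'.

t=0.000: state=(0.979, 0.021, 0.000)
step 1 (dt=0.02): k1=(-0.027, 0.007, 0.019), k2=(-0.027, 0.007, 0.019), k3=(-0.027, 0.007, 0.019), k4=(-0.027, 0.007, 0.020); state += dt/6·(k1+2k2+2k3+k4)
t=0.020: state=(0.978, 0.021, 0.000)
t=0.040: state=(0.978, 0.021, 0.001)
t=0.060: state=(0.977, 0.021, 0.001)
continuing one RK4 step at a time; state shown every 10 steps (Δt=0.2):
t=0.200: state=(0.974, 0.022, 0.004)
t=0.400: state=(0.968, 0.024, 0.008)
t=0.600: state=(0.962, 0.026, 0.013)
t=0.800: state=(0.955, 0.027, 0.018)
t=1.000: state=(0.948, 0.029, 0.023)
t=1.200: state=(0.941, 0.031, 0.028)
t=1.400: state=(0.933, 0.033, 0.034)
t=1.600: state=(0.925, 0.034, 0.041)
t=1.800: state=(0.917, 0.036, 0.047)
t=2.000: state=(0.908, 0.038, 0.054)
t=2.200: state=(0.899, 0.040, 0.061)
t=2.400: state=(0.889, 0.042, 0.069)
t=2.600: state=(0.879, 0.044, 0.077)
t=2.800: state=(0.869, 0.046, 0.085)
t=3.000: state=(0.859, 0.047, 0.094)
t=3.200: state=(0.848, 0.049, 0.102)
t=3.400: state=(0.837, 0.051, 0.112)
t=3.600: state=(0.826, 0.052, 0.121)
t=3.800: state=(0.815, 0.054, 0.131)
t=4.000: state=(0.804, 0.055, 0.141)
t=4.200: state=(0.792, 0.056, 0.152)
t=4.400: state=(0.781, 0.057, 0.162)
t=4.600: state=(0.769, 0.058, 0.173)
t=4.800: state=(0.757, 0.059, 0.184)
t=5.000: state=(0.746, 0.060, 0.195)
t=5.200: state=(0.734, 0.060, 0.206)
t=5.400: state=(0.723, 0.060, 0.217)
t=5.600: state=(0.712, 0.060, 0.228)
t=5.780: state=(0.702, 0.060, 0.238)

(S, I, R) = (0.702, 0.060, 0.238)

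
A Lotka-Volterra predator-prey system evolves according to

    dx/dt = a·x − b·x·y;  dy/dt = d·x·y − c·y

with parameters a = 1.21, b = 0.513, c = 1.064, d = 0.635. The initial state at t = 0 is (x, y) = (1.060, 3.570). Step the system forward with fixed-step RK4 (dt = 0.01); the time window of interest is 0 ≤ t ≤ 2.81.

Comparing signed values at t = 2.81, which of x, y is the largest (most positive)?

largest component: x

t=0.000: state=(1.060, 3.570)
step 1 (dt=0.01): k1=(-0.659, -1.396), k2=(-0.653, -1.400), k3=(-0.653, -1.400), k4=(-0.647, -1.405); state += dt/6·(k1+2k2+2k3+k4)
t=0.010: state=(1.053, 3.556)
t=0.020: state=(1.047, 3.542)
t=0.030: state=(1.041, 3.528)
continuing one RK4 step at a time; state shown every 10 steps (Δt=0.1):
t=0.100: state=(1.000, 3.426)
t=0.200: state=(0.950, 3.277)
t=0.300: state=(0.910, 3.125)
t=0.400: state=(0.878, 2.974)
t=0.500: state=(0.854, 2.825)
t=0.600: state=(0.837, 2.680)
t=0.700: state=(0.826, 2.540)
t=0.800: state=(0.822, 2.406)
t=0.900: state=(0.822, 2.279)
t=1.000: state=(0.828, 2.159)
t=1.100: state=(0.839, 2.047)
t=1.200: state=(0.855, 1.942)
t=1.300: state=(0.876, 1.844)
t=1.400: state=(0.901, 1.754)
t=1.500: state=(0.932, 1.672)
t=1.600: state=(0.967, 1.596)
t=1.700: state=(1.007, 1.528)
t=1.800: state=(1.053, 1.467)
t=1.900: state=(1.104, 1.412)
t=2.000: state=(1.160, 1.364)
t=2.100: state=(1.222, 1.323)
t=2.200: state=(1.290, 1.288)
t=2.300: state=(1.364, 1.260)
t=2.400: state=(1.444, 1.238)
t=2.500: state=(1.530, 1.223)
t=2.600: state=(1.622, 1.216)
t=2.700: state=(1.720, 1.215)
t=2.800: state=(1.824, 1.223)
t=2.810: state=(1.834, 1.224)
compare at T: x=1.834, y=1.224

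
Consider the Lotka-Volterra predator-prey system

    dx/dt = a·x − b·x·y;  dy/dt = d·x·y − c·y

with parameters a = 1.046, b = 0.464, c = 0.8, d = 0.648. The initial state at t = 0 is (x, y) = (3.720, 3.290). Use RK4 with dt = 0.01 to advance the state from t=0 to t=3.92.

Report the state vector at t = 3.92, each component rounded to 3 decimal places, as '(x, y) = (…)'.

t=0.000: state=(3.720, 3.290)
step 1 (dt=0.01): k1=(-1.788, 5.299), k2=(-1.829, 5.322), k3=(-1.829, 5.322), k4=(-1.870, 5.345); state += dt/6·(k1+2k2+2k3+k4)
t=0.010: state=(3.702, 3.343)
t=0.020: state=(3.683, 3.397)
t=0.030: state=(3.663, 3.451)
continuing one RK4 step at a time; state shown every 20 steps (Δt=0.2):
t=0.200: state=(3.210, 4.406)
t=0.400: state=(2.501, 5.442)
t=0.600: state=(1.797, 6.121)
t=0.800: state=(1.238, 6.337)
t=1.000: state=(0.852, 6.173)
t=1.200: state=(0.603, 5.773)
t=1.400: state=(0.445, 5.261)
t=1.600: state=(0.345, 4.716)
t=1.800: state=(0.282, 4.184)
t=2.000: state=(0.241, 3.688)
t=2.200: state=(0.216, 3.236)
t=2.400: state=(0.201, 2.833)
t=2.600: state=(0.193, 2.476)
t=2.800: state=(0.192, 2.163)
t=3.000: state=(0.196, 1.891)
t=3.200: state=(0.205, 1.653)
t=3.400: state=(0.219, 1.448)
t=3.600: state=(0.238, 1.271)
t=3.800: state=(0.263, 1.119)
t=3.920: state=(0.281, 1.038)

(x, y) = (0.281, 1.038)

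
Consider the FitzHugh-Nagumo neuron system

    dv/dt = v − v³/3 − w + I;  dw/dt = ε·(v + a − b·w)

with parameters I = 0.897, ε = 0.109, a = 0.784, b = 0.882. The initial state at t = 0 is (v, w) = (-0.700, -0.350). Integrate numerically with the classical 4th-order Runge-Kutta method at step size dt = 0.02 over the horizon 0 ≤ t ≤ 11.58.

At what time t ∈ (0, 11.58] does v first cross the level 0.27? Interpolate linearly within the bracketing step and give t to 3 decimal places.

t = 1.011

t=0.000: state=(-0.700, -0.350)
step 1 (dt=0.02): k1=(0.661, 0.043), k2=(0.664, 0.043), k3=(0.664, 0.043), k4=(0.667, 0.044); state += dt/6·(k1+2k2+2k3+k4)
t=0.020: state=(-0.687, -0.349)
t=0.040: state=(-0.673, -0.348)
t=0.060: state=(-0.660, -0.347)
continuing one RK4 step at a time; state shown every 25 steps (Δt=0.5):
t=0.500: state=(-0.316, -0.319)
t=1.000: state=(0.254, -0.265)
next step: t=1.020: state=(0.283, -0.262) — v has crossed 0.27
linear interpolation between t=1.000 (0.25426) and t=1.020 (0.28271) → t≈1.011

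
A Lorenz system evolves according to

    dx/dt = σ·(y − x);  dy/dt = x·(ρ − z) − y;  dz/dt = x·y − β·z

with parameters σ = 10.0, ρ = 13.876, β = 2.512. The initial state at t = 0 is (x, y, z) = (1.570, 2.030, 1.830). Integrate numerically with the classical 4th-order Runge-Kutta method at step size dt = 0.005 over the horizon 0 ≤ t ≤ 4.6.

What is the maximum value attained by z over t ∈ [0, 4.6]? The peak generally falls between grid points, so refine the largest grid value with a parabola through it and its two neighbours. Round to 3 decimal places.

max z = 20.809

t=0.000: state=(1.570, 2.030, 1.830)
step 1 (dt=0.005): k1=(4.600, 16.882, -1.410), k2=(4.907, 16.984, -1.311), k3=(4.902, 16.993, -1.310), k4=(5.205, 17.103, -1.208); state += dt/6·(k1+2k2+2k3+k4)
t=0.005: state=(1.595, 2.115, 1.823)
t=0.010: state=(1.622, 2.201, 1.818)
t=0.015: state=(1.652, 2.289, 1.814)
continuing one RK4 step at a time; state shown every 40 steps (Δt=0.2):
t=0.200: state=(4.731, 7.548, 3.427)
t=0.400: state=(10.761, 11.525, 17.090)
t=0.600: state=(4.531, 0.738, 17.578)
t=0.800: state=(0.784, 0.266, 10.716)
t=1.000: state=(0.617, 0.797, 6.532)
t=1.200: state=(1.451, 2.190, 4.186)
t=1.400: state=(4.246, 6.525, 4.468)
t=1.600: state=(9.698, 11.368, 14.462)
t=1.800: state=(5.926, 2.320, 18.108)
t=2.000: state=(1.736, 1.049, 11.593)
t=2.200: state=(1.689, 2.149, 7.389)
t=2.400: state=(3.618, 5.206, 5.974)
t=2.600: state=(7.963, 10.134, 11.316)
t=2.800: state=(7.596, 5.010, 18.115)
t=3.000: state=(3.120, 1.955, 13.215)
t=3.200: state=(2.590, 3.010, 8.954)
t=3.400: state=(4.543, 6.087, 7.938)
t=3.600: state=(7.938, 9.091, 13.158)
t=3.800: state=(6.629, 4.630, 16.645)
t=4.000: state=(3.584, 2.893, 12.574)
t=4.200: state=(3.651, 4.294, 9.479)
t=4.400: state=(5.854, 7.265, 10.155)
t=4.600: state=(7.630, 7.450, 14.973)
largest grid value and its neighbours: z(0.485)=20.80575, z(0.490)=20.80709, z(0.495)=20.78732
parabola through these three points peaks at t≈0.488 with z≈20.80910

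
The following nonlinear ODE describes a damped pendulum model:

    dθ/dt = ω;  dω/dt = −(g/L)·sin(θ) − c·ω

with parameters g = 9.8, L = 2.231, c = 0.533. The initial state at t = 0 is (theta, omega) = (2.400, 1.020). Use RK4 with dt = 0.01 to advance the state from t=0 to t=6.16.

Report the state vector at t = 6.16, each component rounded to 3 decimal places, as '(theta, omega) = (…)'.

(theta, omega) = (-0.381, 0.722)

t=0.000: state=(2.400, 1.020)
step 1 (dt=0.01): k1=(1.020, -3.511), k2=(1.002, -3.485), k3=(1.003, -3.485), k4=(0.985, -3.460); state += dt/6·(k1+2k2+2k3+k4)
t=0.010: state=(2.410, 0.985)
t=0.020: state=(2.420, 0.951)
t=0.030: state=(2.429, 0.917)
continuing one RK4 step at a time; state shown every 20 steps (Δt=0.2):
t=0.200: state=(2.540, 0.406)
t=0.400: state=(2.570, -0.090)
t=0.600: state=(2.506, -0.549)
t=0.800: state=(2.349, -1.034)
t=1.000: state=(2.088, -1.589)
t=1.200: state=(1.709, -2.211)
t=1.400: state=(1.205, -2.807)
t=1.600: state=(0.602, -3.168)
t=1.800: state=(-0.031, -3.072)
t=2.000: state=(-0.595, -2.497)
t=2.200: state=(-1.011, -1.639)
t=2.400: state=(-1.246, -0.716)
t=2.600: state=(-1.301, 0.157)
t=2.800: state=(-1.190, 0.933)
t=3.000: state=(-0.937, 1.569)
t=3.200: state=(-0.577, 1.982)
t=3.400: state=(-0.165, 2.080)
t=3.600: state=(0.232, 1.836)
t=3.800: state=(0.551, 1.325)
t=4.000: state=(0.753, 0.678)
t=4.200: state=(0.821, 0.013)
t=4.400: state=(0.762, -0.587)
t=4.600: state=(0.595, -1.054)
t=4.800: state=(0.353, -1.329)
t=5.000: state=(0.079, -1.371)
t=5.200: state=(-0.180, -1.186)
t=5.400: state=(-0.384, -0.829)
t=5.600: state=(-0.505, -0.380)
t=5.800: state=(-0.535, 0.078)
t=6.000: state=(-0.478, 0.479)
t=6.160: state=(-0.381, 0.722)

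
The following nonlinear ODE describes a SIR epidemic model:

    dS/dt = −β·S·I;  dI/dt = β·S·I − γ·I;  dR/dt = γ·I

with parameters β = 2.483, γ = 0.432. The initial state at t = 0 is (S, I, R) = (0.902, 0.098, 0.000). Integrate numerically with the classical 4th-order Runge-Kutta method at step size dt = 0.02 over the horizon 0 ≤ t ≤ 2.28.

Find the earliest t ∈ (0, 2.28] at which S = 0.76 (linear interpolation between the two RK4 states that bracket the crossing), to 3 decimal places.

t = 0.463

t=0.000: state=(0.902, 0.098, 0.000)
step 1 (dt=0.02): k1=(-0.219, 0.177, 0.042), k2=(-0.223, 0.180, 0.043), k3=(-0.223, 0.180, 0.043), k4=(-0.226, 0.183, 0.044); state += dt/6·(k1+2k2+2k3+k4)
t=0.020: state=(0.898, 0.102, 0.001)
t=0.040: state=(0.893, 0.105, 0.002)
t=0.060: state=(0.888, 0.109, 0.003)
continuing one RK4 step at a time; state shown every 5 steps (Δt=0.1):
t=0.100: state=(0.878, 0.117, 0.005)
t=0.200: state=(0.851, 0.139, 0.010)
t=0.300: state=(0.820, 0.164, 0.017)
t=0.400: state=(0.784, 0.191, 0.024)
t=0.460: state=(0.761, 0.209, 0.030)
next step: t=0.480: state=(0.753, 0.215, 0.031) — S has crossed 0.76
linear interpolation between t=0.460 (0.76114) and t=0.480 (0.75315) → t≈0.463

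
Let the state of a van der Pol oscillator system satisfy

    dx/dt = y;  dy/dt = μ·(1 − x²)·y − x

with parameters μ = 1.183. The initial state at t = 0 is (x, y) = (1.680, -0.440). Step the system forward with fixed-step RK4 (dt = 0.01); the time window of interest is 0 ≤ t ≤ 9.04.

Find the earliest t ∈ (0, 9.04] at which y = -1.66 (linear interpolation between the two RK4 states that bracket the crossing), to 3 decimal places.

t = 1.346

t=0.000: state=(1.680, -0.440)
step 1 (dt=0.01): k1=(-0.440, -0.731), k2=(-0.444, -0.725), k3=(-0.444, -0.725), k4=(-0.447, -0.719); state += dt/6·(k1+2k2+2k3+k4)
t=0.010: state=(1.676, -0.447)
t=0.020: state=(1.671, -0.454)
t=0.030: state=(1.666, -0.461)
continuing one RK4 step at a time; state shown every 50 steps (Δt=0.5):
t=0.500: state=(1.383, -0.737)
t=1.000: state=(0.927, -1.133)
t=1.340: state=(0.462, -1.648)
next step: t=1.350: state=(0.446, -1.668) — y has crossed -1.66
linear interpolation between t=1.340 (-1.64806) and t=1.350 (-1.66817) → t≈1.346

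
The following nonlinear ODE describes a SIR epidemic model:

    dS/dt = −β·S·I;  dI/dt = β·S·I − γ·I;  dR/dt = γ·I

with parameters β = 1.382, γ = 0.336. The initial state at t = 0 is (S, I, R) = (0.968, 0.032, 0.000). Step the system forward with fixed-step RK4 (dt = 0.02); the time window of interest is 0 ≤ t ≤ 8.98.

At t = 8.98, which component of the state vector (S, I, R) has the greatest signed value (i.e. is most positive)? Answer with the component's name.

t=0.000: state=(0.968, 0.032, 0.000)
step 1 (dt=0.02): k1=(-0.043, 0.032, 0.011), k2=(-0.043, 0.032, 0.011), k3=(-0.043, 0.032, 0.011), k4=(-0.044, 0.033, 0.011); state += dt/6·(k1+2k2+2k3+k4)
t=0.020: state=(0.967, 0.033, 0.000)
t=0.040: state=(0.966, 0.033, 0.000)
t=0.060: state=(0.965, 0.034, 0.001)
continuing one RK4 step at a time; state shown every 25 steps (Δt=0.5):
t=0.500: state=(0.941, 0.052, 0.007)
t=1.000: state=(0.898, 0.084, 0.018)
t=1.500: state=(0.835, 0.129, 0.036)
t=2.000: state=(0.749, 0.189, 0.062)
t=2.500: state=(0.642, 0.258, 0.100)
t=3.000: state=(0.525, 0.326, 0.149)
t=3.500: state=(0.410, 0.381, 0.209)
t=4.000: state=(0.311, 0.413, 0.276)
t=4.500: state=(0.233, 0.421, 0.346)
t=5.000: state=(0.175, 0.409, 0.416)
t=5.500: state=(0.133, 0.384, 0.483)
t=6.000: state=(0.103, 0.352, 0.545)
t=6.500: state=(0.082, 0.317, 0.601)
t=7.000: state=(0.066, 0.282, 0.651)
t=7.500: state=(0.055, 0.249, 0.696)
t=8.000: state=(0.047, 0.218, 0.735)
t=8.500: state=(0.041, 0.190, 0.769)
t=8.980: state=(0.036, 0.166, 0.798)
compare at T: S=0.036, I=0.166, R=0.798

largest component: R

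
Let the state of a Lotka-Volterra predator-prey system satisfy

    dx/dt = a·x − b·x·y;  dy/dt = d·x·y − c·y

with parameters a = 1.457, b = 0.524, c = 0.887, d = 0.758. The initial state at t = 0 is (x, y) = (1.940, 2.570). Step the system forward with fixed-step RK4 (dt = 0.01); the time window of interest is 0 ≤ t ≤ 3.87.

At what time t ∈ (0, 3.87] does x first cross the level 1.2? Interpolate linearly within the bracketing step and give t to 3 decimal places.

t = 1.225

t=0.000: state=(1.940, 2.570)
step 1 (dt=0.01): k1=(0.214, 1.500), k2=(0.207, 1.506), k3=(0.206, 1.506), k4=(0.199, 1.512); state += dt/6·(k1+2k2+2k3+k4)
t=0.010: state=(1.942, 2.585)
t=0.020: state=(1.944, 2.600)
t=0.030: state=(1.946, 2.616)
continuing one RK4 step at a time; state shown every 20 steps (Δt=0.2):
t=0.200: state=(1.951, 2.893)
t=0.400: state=(1.893, 3.245)
t=0.600: state=(1.770, 3.590)
t=0.800: state=(1.600, 3.883)
t=1.000: state=(1.409, 4.086)
t=1.200: state=(1.222, 4.176)
t=1.220: state=(1.204, 4.179)
next step: t=1.230: state=(1.196, 4.180) — x has crossed 1.2
linear interpolation between t=1.220 (1.20449) and t=1.230 (1.19569) → t≈1.225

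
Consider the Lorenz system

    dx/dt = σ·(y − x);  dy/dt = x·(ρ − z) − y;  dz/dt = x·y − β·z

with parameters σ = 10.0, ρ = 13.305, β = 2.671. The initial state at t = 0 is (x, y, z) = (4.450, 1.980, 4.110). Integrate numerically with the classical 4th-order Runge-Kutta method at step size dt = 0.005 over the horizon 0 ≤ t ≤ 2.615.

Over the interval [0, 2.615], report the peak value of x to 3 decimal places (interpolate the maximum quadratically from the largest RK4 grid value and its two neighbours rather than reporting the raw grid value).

t=0.000: state=(4.450, 1.980, 4.110)
step 1 (dt=0.005): k1=(-24.700, 38.938, -2.167), k2=(-23.109, 38.296, -1.847), k3=(-23.165, 38.331, -1.848), k4=(-21.625, 37.721, -1.541); state += dt/6·(k1+2k2+2k3+k4)
t=0.005: state=(4.334, 2.172, 4.101)
t=0.010: state=(4.233, 2.357, 4.095)
t=0.015: state=(4.146, 2.538, 4.091)
continuing one RK4 step at a time; state shown every 20 steps (Δt=0.1):
t=0.100: state=(4.128, 5.259, 4.455)
t=0.200: state=(6.036, 8.525, 6.514)
t=0.300: state=(8.580, 10.770, 11.465)
t=0.400: state=(9.448, 8.659, 16.989)
t=0.500: state=(7.252, 4.176, 17.738)
t=0.600: state=(4.363, 1.991, 15.025)
t=0.700: state=(2.704, 1.710, 12.027)
t=0.800: state=(2.204, 2.118, 9.598)
t=0.900: state=(2.424, 2.924, 7.849)
t=1.000: state=(3.192, 4.238, 6.885)
t=1.100: state=(4.537, 6.183, 7.046)
t=1.200: state=(6.407, 8.399, 8.968)
t=1.300: state=(8.129, 9.307, 12.753)
t=1.400: state=(8.293, 7.367, 16.030)
t=1.500: state=(6.605, 4.482, 16.131)
t=1.600: state=(4.642, 3.027, 14.112)
t=1.700: state=(3.515, 2.865, 11.805)
t=1.800: state=(3.267, 3.379, 9.938)
t=1.900: state=(3.680, 4.375, 8.775)
t=2.000: state=(4.629, 5.814, 8.577)
t=2.100: state=(5.973, 7.406, 9.686)
t=2.200: state=(7.260, 8.246, 12.092)
t=2.300: state=(7.654, 7.374, 14.531)
t=2.400: state=(6.778, 5.457, 15.219)
t=2.500: state=(5.384, 4.080, 14.135)
t=2.600: state=(4.372, 3.691, 12.428)
t=2.615: state=(4.277, 3.700, 12.175)
largest grid value and its neighbours: x(0.375)=9.53307, x(0.380)=9.53406, x(0.385)=9.52609
parabola through these three points peaks at t≈0.378 with x≈9.53474

max x = 9.535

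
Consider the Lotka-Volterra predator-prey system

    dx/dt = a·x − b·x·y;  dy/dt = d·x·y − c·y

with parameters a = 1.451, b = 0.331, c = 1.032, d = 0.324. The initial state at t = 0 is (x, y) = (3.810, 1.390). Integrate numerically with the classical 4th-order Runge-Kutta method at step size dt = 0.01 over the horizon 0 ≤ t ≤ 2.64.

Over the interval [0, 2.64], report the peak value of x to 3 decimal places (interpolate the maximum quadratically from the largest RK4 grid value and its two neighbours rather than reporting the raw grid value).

t=0.000: state=(3.810, 1.390)
step 1 (dt=0.01): k1=(3.775, 0.281), k2=(3.792, 0.290), k3=(3.792, 0.290), k4=(3.809, 0.299); state += dt/6·(k1+2k2+2k3+k4)
t=0.010: state=(3.848, 1.393)
t=0.020: state=(3.886, 1.396)
t=0.030: state=(3.925, 1.399)
continuing one RK4 step at a time; state shown every 10 steps (Δt=0.1):
t=0.100: state=(4.204, 1.427)
t=0.200: state=(4.633, 1.485)
t=0.300: state=(5.092, 1.568)
t=0.400: state=(5.580, 1.681)
t=0.500: state=(6.087, 1.832)
t=0.600: state=(6.603, 2.029)
t=0.700: state=(7.109, 2.286)
t=0.800: state=(7.581, 2.616)
t=0.900: state=(7.984, 3.037)
t=1.000: state=(8.278, 3.566)
t=1.100: state=(8.417, 4.217)
t=1.200: state=(8.358, 4.994)
t=1.300: state=(8.073, 5.882)
t=1.400: state=(7.563, 6.839)
t=1.500: state=(6.862, 7.795)
t=1.600: state=(6.039, 8.667)
t=1.700: state=(5.177, 9.375)
t=1.800: state=(4.350, 9.865)
t=1.900: state=(3.611, 10.120)
t=2.000: state=(2.983, 10.154)
t=2.100: state=(2.470, 10.001)
t=2.200: state=(2.060, 9.705)
t=2.300: state=(1.738, 9.306)
t=2.400: state=(1.488, 8.843)
t=2.500: state=(1.295, 8.342)
t=2.600: state=(1.145, 7.827)
t=2.640: state=(1.096, 7.620)
largest grid value and its neighbours: x(1.110)=8.42032, x(1.120)=8.42193, x(1.130)=8.42147
parabola through these three points peaks at t≈1.123 with x≈8.42201

max x = 8.422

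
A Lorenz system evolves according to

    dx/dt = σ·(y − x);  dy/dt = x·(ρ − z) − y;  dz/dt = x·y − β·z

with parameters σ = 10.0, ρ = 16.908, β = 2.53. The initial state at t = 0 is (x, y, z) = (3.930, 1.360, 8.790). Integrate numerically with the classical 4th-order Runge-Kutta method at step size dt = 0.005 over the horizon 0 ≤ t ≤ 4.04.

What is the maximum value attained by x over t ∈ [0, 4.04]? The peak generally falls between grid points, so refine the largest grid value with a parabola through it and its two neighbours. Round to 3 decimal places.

t=0.000: state=(3.930, 1.360, 8.790)
step 1 (dt=0.005): k1=(-25.700, 30.544, -16.894), k2=(-24.294, 30.109, -16.579), k3=(-24.340, 30.136, -16.580), k4=(-22.976, 29.721, -16.276); state += dt/6·(k1+2k2+2k3+k4)
t=0.005: state=(3.808, 1.511, 8.707)
t=0.010: state=(3.700, 1.657, 8.627)
t=0.015: state=(3.604, 1.801, 8.550)
continuing one RK4 step at a time; state shown every 40 steps (Δt=0.2):
t=0.200: state=(4.852, 7.143, 7.920)
t=0.400: state=(10.310, 11.626, 18.371)
t=0.600: state=(5.772, 2.239, 20.276)
t=0.800: state=(2.138, 1.780, 13.043)
t=1.000: state=(3.008, 4.179, 8.957)
t=1.200: state=(7.151, 9.998, 11.255)
t=1.400: state=(9.467, 7.431, 21.662)
t=1.600: state=(3.842, 1.981, 16.953)
t=1.800: state=(2.740, 3.180, 11.295)
t=2.000: state=(5.206, 7.270, 9.998)
t=2.200: state=(9.435, 10.280, 17.970)
t=2.400: state=(6.089, 3.400, 19.497)
t=2.600: state=(3.188, 2.966, 13.528)
t=2.800: state=(4.460, 5.890, 10.651)
t=3.000: state=(8.283, 10.013, 15.151)
t=3.200: state=(7.553, 5.294, 20.134)
t=3.400: state=(3.948, 3.173, 15.220)
t=3.600: state=(4.297, 5.290, 11.665)
t=3.800: state=(7.399, 9.127, 14.010)
t=4.000: state=(8.073, 6.628, 19.605)
t=4.040: state=(7.403, 5.551, 19.508)
largest grid value and its neighbours: x(0.425)=10.50654, x(0.430)=10.51213, x(0.435)=10.50599
parabola through these three points peaks at t≈0.430 with x≈10.51213

max x = 10.512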